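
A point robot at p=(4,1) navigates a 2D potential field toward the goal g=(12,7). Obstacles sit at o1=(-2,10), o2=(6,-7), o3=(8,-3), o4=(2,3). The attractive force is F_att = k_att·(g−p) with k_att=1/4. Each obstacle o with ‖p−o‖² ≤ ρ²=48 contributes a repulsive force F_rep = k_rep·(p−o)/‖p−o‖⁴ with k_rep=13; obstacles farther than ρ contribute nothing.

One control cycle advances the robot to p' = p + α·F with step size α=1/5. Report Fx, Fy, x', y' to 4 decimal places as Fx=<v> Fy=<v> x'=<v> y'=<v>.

Fx=2.3555 Fy=1.1445 x'=4.4711 y'=1.2289

F_att = 1/4·(g−p) = 1/4·(8,6) = (2.0000,1.5000)
o1: d²=117 > ρ²=48 → inactive
o2: d²=68 > ρ²=48 → inactive
o3: d²=32 ≤ ρ²=48; F_rep = 13·(-4,4)/32² = (-0.0508,0.0508)
o4: d²=8 ≤ ρ²=48; F_rep = 13·(2,-2)/8² = (0.4062,-0.4062)
F = F_att + ΣF_rep = (2.3555,1.1445)
p' = p + 1/5·F = (4.4711,1.2289)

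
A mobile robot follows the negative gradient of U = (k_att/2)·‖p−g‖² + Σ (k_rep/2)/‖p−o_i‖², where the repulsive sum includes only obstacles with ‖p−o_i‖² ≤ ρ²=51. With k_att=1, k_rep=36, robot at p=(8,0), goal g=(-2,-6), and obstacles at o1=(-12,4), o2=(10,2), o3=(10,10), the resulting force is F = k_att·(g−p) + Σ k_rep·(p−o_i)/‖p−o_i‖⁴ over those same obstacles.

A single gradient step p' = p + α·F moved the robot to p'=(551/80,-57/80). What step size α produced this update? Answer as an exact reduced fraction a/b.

α = 1/10

F_att = 1·(g−p) = 1·(-10,-6) = (-10.0000,-6.0000)
o1: d²=416 > ρ²=51 → inactive
o2: d²=8 ≤ ρ²=51; F_rep = 36·(-2,-2)/8² = (-1.1250,-1.1250)
o3: d²=104 > ρ²=51 → inactive
F = F_att + ΣF_rep = (-11.1250,-7.1250)
Δp = p'−p = (-1.1125,-0.7125); α = Δx/Fx = (-89/80) / (-89/8) = 1/10
check: Δy/Fy = (-57/80) / (-57/8) = 1/10 ✓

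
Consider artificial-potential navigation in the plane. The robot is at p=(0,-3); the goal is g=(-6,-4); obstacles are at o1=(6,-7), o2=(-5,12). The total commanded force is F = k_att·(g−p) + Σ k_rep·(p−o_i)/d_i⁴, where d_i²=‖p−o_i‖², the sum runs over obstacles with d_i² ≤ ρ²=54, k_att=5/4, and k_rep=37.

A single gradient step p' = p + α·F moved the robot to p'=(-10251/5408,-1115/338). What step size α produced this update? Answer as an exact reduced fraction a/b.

α = 1/4

F_att = 5/4·(g−p) = 5/4·(-6,-1) = (-7.5000,-1.2500)
o1: d²=52 ≤ ρ²=54; F_rep = 37·(-6,4)/52² = (-0.0821,0.0547)
o2: d²=250 > ρ²=54 → inactive
F = F_att + ΣF_rep = (-7.5821,-1.1953)
Δp = p'−p = (-1.8955,-0.2988); α = Δx/Fx = (-10251/5408) / (-10251/1352) = 1/4
check: Δy/Fy = (-101/338) / (-202/169) = 1/4 ✓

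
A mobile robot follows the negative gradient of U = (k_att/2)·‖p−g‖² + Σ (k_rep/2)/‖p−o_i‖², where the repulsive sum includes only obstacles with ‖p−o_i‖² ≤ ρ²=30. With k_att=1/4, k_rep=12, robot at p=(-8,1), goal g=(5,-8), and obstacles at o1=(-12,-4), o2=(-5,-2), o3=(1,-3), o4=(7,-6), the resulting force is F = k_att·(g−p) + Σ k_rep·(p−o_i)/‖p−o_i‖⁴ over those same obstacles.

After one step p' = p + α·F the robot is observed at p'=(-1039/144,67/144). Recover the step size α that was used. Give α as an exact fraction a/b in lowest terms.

α = 1/4

F_att = 1/4·(g−p) = 1/4·(13,-9) = (3.2500,-2.2500)
o1: d²=41 > ρ²=30 → inactive
o2: d²=18 ≤ ρ²=30; F_rep = 12·(-3,3)/18² = (-0.1111,0.1111)
o3: d²=97 > ρ²=30 → inactive
o4: d²=274 > ρ²=30 → inactive
F = F_att + ΣF_rep = (3.1389,-2.1389)
Δp = p'−p = (0.7847,-0.5347); α = Δx/Fx = (113/144) / (113/36) = 1/4
check: Δy/Fy = (-77/144) / (-77/36) = 1/4 ✓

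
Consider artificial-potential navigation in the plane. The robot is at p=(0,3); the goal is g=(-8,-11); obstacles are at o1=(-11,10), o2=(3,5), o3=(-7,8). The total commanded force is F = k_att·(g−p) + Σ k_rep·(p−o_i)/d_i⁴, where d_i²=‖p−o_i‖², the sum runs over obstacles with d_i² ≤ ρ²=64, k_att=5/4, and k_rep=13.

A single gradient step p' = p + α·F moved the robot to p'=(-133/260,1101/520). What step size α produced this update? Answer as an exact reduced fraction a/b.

F_att = 5/4·(g−p) = 5/4·(-8,-14) = (-10.0000,-17.5000)
o1: d²=170 > ρ²=64 → inactive
o2: d²=13 ≤ ρ²=64; F_rep = 13·(-3,-2)/13² = (-0.2308,-0.1538)
o3: d²=74 > ρ²=64 → inactive
F = F_att + ΣF_rep = (-10.2308,-17.6538)
Δp = p'−p = (-0.5115,-0.8827); α = Δx/Fx = (-133/260) / (-133/13) = 1/20
check: Δy/Fy = (-459/520) / (-459/26) = 1/20 ✓

α = 1/20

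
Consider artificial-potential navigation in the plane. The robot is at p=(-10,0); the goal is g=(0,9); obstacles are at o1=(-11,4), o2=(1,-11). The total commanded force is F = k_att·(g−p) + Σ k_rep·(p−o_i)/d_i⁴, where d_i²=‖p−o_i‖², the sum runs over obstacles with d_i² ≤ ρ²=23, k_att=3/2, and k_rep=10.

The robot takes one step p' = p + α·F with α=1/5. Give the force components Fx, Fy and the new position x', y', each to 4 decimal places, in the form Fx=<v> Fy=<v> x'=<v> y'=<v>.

F_att = 3/2·(g−p) = 3/2·(10,9) = (15.0000,13.5000)
o1: d²=17 ≤ ρ²=23; F_rep = 10·(1,-4)/17² = (0.0346,-0.1384)
o2: d²=242 > ρ²=23 → inactive
F = F_att + ΣF_rep = (15.0346,13.3616)
p' = p + 1/5·F = (-6.9931,2.6723)

Fx=15.0346 Fy=13.3616 x'=-6.9931 y'=2.6723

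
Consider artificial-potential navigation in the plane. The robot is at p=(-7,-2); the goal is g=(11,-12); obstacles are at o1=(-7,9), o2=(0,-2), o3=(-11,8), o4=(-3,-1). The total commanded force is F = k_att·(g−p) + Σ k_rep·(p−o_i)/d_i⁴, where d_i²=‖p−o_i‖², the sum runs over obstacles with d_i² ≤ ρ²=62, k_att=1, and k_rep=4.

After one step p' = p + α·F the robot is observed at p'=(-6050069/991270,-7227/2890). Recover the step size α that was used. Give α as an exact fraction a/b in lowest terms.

F_att = 1·(g−p) = 1·(18,-10) = (18.0000,-10.0000)
o1: d²=121 > ρ²=62 → inactive
o2: d²=49 ≤ ρ²=62; F_rep = 4·(-7,0)/49² = (-0.0117,0.0000)
o3: d²=116 > ρ²=62 → inactive
o4: d²=17 ≤ ρ²=62; F_rep = 4·(-4,-1)/17² = (-0.0554,-0.0138)
F = F_att + ΣF_rep = (17.9330,-10.0138)
Δp = p'−p = (0.8966,-0.5007); α = Δx/Fx = (888821/991270) / (1777642/99127) = 1/20
check: Δy/Fy = (-1447/2890) / (-2894/289) = 1/20 ✓

α = 1/20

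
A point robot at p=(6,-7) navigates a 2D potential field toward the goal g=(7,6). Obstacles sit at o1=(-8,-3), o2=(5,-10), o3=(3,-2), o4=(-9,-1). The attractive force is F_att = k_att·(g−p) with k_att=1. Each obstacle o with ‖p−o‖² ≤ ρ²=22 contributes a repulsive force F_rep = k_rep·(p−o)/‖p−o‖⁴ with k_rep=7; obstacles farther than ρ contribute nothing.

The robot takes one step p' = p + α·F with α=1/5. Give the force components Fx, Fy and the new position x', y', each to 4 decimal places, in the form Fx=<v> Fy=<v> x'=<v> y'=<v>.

F_att = 1·(g−p) = 1·(1,13) = (1.0000,13.0000)
o1: d²=212 > ρ²=22 → inactive
o2: d²=10 ≤ ρ²=22; F_rep = 7·(1,3)/10² = (0.0700,0.2100)
o3: d²=34 > ρ²=22 → inactive
o4: d²=261 > ρ²=22 → inactive
F = F_att + ΣF_rep = (1.0700,13.2100)
p' = p + 1/5·F = (6.2140,-4.3580)

Fx=1.0700 Fy=13.2100 x'=6.2140 y'=-4.3580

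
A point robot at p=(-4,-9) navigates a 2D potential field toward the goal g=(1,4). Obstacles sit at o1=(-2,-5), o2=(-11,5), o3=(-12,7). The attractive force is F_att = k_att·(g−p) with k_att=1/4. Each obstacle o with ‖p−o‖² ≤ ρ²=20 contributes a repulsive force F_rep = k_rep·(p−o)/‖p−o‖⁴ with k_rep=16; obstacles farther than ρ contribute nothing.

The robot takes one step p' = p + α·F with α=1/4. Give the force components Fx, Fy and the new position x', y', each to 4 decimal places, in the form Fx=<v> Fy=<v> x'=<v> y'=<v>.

F_att = 1/4·(g−p) = 1/4·(5,13) = (1.2500,3.2500)
o1: d²=20 ≤ ρ²=20; F_rep = 16·(-2,-4)/20² = (-0.0800,-0.1600)
o2: d²=245 > ρ²=20 → inactive
o3: d²=320 > ρ²=20 → inactive
F = F_att + ΣF_rep = (1.1700,3.0900)
p' = p + 1/4·F = (-3.7075,-8.2275)

Fx=1.1700 Fy=3.0900 x'=-3.7075 y'=-8.2275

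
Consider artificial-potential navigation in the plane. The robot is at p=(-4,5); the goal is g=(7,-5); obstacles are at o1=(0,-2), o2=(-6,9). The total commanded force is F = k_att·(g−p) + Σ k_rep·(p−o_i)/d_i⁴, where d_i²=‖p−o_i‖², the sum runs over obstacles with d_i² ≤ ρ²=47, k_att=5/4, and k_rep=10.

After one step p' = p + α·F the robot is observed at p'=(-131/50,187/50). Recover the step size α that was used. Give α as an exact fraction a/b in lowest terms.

F_att = 5/4·(g−p) = 5/4·(11,-10) = (13.7500,-12.5000)
o1: d²=65 > ρ²=47 → inactive
o2: d²=20 ≤ ρ²=47; F_rep = 10·(2,-4)/20² = (0.0500,-0.1000)
F = F_att + ΣF_rep = (13.8000,-12.6000)
Δp = p'−p = (1.3800,-1.2600); α = Δx/Fx = (69/50) / (69/5) = 1/10
check: Δy/Fy = (-63/50) / (-63/5) = 1/10 ✓

α = 1/10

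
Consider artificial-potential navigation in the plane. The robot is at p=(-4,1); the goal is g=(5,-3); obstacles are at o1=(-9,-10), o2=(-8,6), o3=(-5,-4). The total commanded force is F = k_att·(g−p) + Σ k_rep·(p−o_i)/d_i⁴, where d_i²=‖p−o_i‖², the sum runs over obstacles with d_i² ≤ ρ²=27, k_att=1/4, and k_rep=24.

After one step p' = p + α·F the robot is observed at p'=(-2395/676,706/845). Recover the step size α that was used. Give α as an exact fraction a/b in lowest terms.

α = 1/5

F_att = 1/4·(g−p) = 1/4·(9,-4) = (2.2500,-1.0000)
o1: d²=146 > ρ²=27 → inactive
o2: d²=41 > ρ²=27 → inactive
o3: d²=26 ≤ ρ²=27; F_rep = 24·(1,5)/26² = (0.0355,0.1775)
F = F_att + ΣF_rep = (2.2855,-0.8225)
Δp = p'−p = (0.4571,-0.1645); α = Δx/Fx = (309/676) / (1545/676) = 1/5
check: Δy/Fy = (-139/845) / (-139/169) = 1/5 ✓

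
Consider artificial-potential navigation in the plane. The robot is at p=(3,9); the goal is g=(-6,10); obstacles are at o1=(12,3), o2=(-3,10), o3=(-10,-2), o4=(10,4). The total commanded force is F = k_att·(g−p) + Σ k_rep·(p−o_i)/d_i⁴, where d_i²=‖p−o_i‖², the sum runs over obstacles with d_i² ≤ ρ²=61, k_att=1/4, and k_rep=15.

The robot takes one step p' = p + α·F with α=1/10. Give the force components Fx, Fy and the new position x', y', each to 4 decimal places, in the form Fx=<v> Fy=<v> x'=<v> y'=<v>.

F_att = 1/4·(g−p) = 1/4·(-9,1) = (-2.2500,0.2500)
o1: d²=117 > ρ²=61 → inactive
o2: d²=37 ≤ ρ²=61; F_rep = 15·(6,-1)/37² = (0.0657,-0.0110)
o3: d²=290 > ρ²=61 → inactive
o4: d²=74 > ρ²=61 → inactive
F = F_att + ΣF_rep = (-2.1843,0.2390)
p' = p + 1/10·F = (2.7816,9.0239)

Fx=-2.1843 Fy=0.2390 x'=2.7816 y'=9.0239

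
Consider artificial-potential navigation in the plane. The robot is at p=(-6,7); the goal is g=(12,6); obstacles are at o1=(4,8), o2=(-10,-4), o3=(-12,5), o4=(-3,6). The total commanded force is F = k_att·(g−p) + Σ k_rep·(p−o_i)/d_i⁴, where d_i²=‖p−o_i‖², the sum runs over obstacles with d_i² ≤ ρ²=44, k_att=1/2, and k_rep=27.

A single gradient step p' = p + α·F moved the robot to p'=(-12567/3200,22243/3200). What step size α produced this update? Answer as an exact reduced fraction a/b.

F_att = 1/2·(g−p) = 1/2·(18,-1) = (9.0000,-0.5000)
o1: d²=101 > ρ²=44 → inactive
o2: d²=137 > ρ²=44 → inactive
o3: d²=40 ≤ ρ²=44; F_rep = 27·(6,2)/40² = (0.1013,0.0338)
o4: d²=10 ≤ ρ²=44; F_rep = 27·(-3,1)/10² = (-0.8100,0.2700)
F = F_att + ΣF_rep = (8.2912,-0.1963)
Δp = p'−p = (2.0728,-0.0491); α = Δx/Fx = (6633/3200) / (6633/800) = 1/4
check: Δy/Fy = (-157/3200) / (-157/800) = 1/4 ✓

α = 1/4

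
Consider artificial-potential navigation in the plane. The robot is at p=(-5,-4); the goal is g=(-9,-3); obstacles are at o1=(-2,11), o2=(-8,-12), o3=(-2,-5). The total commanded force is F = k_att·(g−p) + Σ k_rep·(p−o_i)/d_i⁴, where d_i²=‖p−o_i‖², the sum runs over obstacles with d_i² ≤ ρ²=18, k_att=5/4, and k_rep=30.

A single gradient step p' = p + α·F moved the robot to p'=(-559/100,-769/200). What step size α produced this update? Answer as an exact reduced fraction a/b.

F_att = 5/4·(g−p) = 5/4·(-4,1) = (-5.0000,1.2500)
o1: d²=234 > ρ²=18 → inactive
o2: d²=73 > ρ²=18 → inactive
o3: d²=10 ≤ ρ²=18; F_rep = 30·(-3,1)/10² = (-0.9000,0.3000)
F = F_att + ΣF_rep = (-5.9000,1.5500)
Δp = p'−p = (-0.5900,0.1550); α = Δx/Fx = (-59/100) / (-59/10) = 1/10
check: Δy/Fy = (31/200) / (31/20) = 1/10 ✓

α = 1/10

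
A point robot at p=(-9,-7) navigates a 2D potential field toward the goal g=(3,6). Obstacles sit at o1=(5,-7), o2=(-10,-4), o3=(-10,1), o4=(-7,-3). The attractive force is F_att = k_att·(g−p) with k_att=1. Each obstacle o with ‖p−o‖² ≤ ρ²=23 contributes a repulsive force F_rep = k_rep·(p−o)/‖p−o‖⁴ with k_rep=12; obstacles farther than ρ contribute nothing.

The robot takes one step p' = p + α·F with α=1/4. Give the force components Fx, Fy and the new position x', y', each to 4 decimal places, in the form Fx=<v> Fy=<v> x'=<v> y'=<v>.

Fx=12.0600 Fy=12.5200 x'=-5.9850 y'=-3.8700

F_att = 1·(g−p) = 1·(12,13) = (12.0000,13.0000)
o1: d²=196 > ρ²=23 → inactive
o2: d²=10 ≤ ρ²=23; F_rep = 12·(1,-3)/10² = (0.1200,-0.3600)
o3: d²=65 > ρ²=23 → inactive
o4: d²=20 ≤ ρ²=23; F_rep = 12·(-2,-4)/20² = (-0.0600,-0.1200)
F = F_att + ΣF_rep = (12.0600,12.5200)
p' = p + 1/4·F = (-5.9850,-3.8700)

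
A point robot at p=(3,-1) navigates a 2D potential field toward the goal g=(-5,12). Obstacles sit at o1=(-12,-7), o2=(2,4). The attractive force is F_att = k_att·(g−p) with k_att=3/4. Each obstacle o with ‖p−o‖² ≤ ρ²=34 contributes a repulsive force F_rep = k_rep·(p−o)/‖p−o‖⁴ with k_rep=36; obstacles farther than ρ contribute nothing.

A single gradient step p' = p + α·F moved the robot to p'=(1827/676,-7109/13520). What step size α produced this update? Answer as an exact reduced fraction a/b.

F_att = 3/4·(g−p) = 3/4·(-8,13) = (-6.0000,9.7500)
o1: d²=261 > ρ²=34 → inactive
o2: d²=26 ≤ ρ²=34; F_rep = 36·(1,-5)/26² = (0.0533,-0.2663)
F = F_att + ΣF_rep = (-5.9467,9.4837)
Δp = p'−p = (-0.2973,0.4742); α = Δx/Fx = (-201/676) / (-1005/169) = 1/20
check: Δy/Fy = (6411/13520) / (6411/676) = 1/20 ✓

α = 1/20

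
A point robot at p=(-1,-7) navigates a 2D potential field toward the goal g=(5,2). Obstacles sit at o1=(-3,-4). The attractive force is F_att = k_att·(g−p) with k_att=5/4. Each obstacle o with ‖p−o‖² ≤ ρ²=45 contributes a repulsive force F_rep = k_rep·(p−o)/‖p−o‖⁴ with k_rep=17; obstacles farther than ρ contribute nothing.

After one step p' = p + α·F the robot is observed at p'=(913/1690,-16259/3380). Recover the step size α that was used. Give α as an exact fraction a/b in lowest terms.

F_att = 5/4·(g−p) = 5/4·(6,9) = (7.5000,11.2500)
o1: d²=13 ≤ ρ²=45; F_rep = 17·(2,-3)/13² = (0.2012,-0.3018)
F = F_att + ΣF_rep = (7.7012,10.9482)
Δp = p'−p = (1.5402,2.1896); α = Δx/Fx = (2603/1690) / (2603/338) = 1/5
check: Δy/Fy = (7401/3380) / (7401/676) = 1/5 ✓

α = 1/5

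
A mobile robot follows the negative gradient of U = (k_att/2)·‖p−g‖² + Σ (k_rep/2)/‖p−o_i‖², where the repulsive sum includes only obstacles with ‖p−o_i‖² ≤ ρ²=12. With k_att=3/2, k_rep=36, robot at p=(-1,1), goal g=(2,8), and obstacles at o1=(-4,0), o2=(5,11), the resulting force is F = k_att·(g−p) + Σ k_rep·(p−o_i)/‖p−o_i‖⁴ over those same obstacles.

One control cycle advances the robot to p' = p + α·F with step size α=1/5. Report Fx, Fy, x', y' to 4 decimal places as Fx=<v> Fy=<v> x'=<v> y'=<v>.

Fx=5.5800 Fy=10.8600 x'=0.1160 y'=3.1720

F_att = 3/2·(g−p) = 3/2·(3,7) = (4.5000,10.5000)
o1: d²=10 ≤ ρ²=12; F_rep = 36·(3,1)/10² = (1.0800,0.3600)
o2: d²=136 > ρ²=12 → inactive
F = F_att + ΣF_rep = (5.5800,10.8600)
p' = p + 1/5·F = (0.1160,3.1720)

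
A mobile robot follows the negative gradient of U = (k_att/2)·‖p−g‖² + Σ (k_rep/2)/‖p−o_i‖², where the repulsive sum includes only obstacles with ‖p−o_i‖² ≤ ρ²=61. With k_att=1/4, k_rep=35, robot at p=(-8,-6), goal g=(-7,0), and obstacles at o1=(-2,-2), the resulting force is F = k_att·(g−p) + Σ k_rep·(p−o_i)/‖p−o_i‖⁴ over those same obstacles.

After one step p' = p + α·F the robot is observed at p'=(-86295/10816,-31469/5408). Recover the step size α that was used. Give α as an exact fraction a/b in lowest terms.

α = 1/8

F_att = 1/4·(g−p) = 1/4·(1,6) = (0.2500,1.5000)
o1: d²=52 ≤ ρ²=61; F_rep = 35·(-6,-4)/52² = (-0.0777,-0.0518)
F = F_att + ΣF_rep = (0.1723,1.4482)
Δp = p'−p = (0.0215,0.1810); α = Δx/Fx = (233/10816) / (233/1352) = 1/8
check: Δy/Fy = (979/5408) / (979/676) = 1/8 ✓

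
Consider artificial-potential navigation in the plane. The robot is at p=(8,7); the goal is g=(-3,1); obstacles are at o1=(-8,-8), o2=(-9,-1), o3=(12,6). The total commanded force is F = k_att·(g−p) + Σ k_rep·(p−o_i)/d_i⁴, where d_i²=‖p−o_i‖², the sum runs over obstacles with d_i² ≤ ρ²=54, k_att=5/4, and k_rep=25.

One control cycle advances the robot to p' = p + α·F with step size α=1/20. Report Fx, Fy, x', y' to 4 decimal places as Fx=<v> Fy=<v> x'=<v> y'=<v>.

Fx=-14.0960 Fy=-7.4135 x'=7.2952 y'=6.6293

F_att = 5/4·(g−p) = 5/4·(-11,-6) = (-13.7500,-7.5000)
o1: d²=481 > ρ²=54 → inactive
o2: d²=353 > ρ²=54 → inactive
o3: d²=17 ≤ ρ²=54; F_rep = 25·(-4,1)/17² = (-0.3460,0.0865)
F = F_att + ΣF_rep = (-14.0960,-7.4135)
p' = p + 1/20·F = (7.2952,6.6293)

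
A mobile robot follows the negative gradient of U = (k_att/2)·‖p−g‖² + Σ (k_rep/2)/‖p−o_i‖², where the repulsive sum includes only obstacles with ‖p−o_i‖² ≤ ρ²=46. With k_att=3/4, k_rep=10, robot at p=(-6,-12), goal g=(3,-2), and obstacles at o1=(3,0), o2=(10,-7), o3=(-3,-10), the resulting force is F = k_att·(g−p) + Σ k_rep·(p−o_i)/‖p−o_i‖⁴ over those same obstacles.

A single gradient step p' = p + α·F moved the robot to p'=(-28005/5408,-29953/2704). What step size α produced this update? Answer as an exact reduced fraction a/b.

α = 1/8

F_att = 3/4·(g−p) = 3/4·(9,10) = (6.7500,7.5000)
o1: d²=225 > ρ²=46 → inactive
o2: d²=281 > ρ²=46 → inactive
o3: d²=13 ≤ ρ²=46; F_rep = 10·(-3,-2)/13² = (-0.1775,-0.1183)
F = F_att + ΣF_rep = (6.5725,7.3817)
Δp = p'−p = (0.8216,0.9227); α = Δx/Fx = (4443/5408) / (4443/676) = 1/8
check: Δy/Fy = (2495/2704) / (2495/338) = 1/8 ✓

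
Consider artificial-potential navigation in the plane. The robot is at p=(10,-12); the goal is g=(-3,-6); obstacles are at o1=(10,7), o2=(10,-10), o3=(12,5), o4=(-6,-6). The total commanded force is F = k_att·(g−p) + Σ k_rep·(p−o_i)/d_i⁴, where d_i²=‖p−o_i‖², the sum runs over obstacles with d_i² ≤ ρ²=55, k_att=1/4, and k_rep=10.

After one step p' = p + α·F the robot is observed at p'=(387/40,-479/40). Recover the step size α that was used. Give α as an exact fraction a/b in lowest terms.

F_att = 1/4·(g−p) = 1/4·(-13,6) = (-3.2500,1.5000)
o1: d²=361 > ρ²=55 → inactive
o2: d²=4 ≤ ρ²=55; F_rep = 10·(0,-2)/4² = (0.0000,-1.2500)
o3: d²=293 > ρ²=55 → inactive
o4: d²=292 > ρ²=55 → inactive
F = F_att + ΣF_rep = (-3.2500,0.2500)
Δp = p'−p = (-0.3250,0.0250); α = Δx/Fx = (-13/40) / (-13/4) = 1/10
check: Δy/Fy = (1/40) / (1/4) = 1/10 ✓

α = 1/10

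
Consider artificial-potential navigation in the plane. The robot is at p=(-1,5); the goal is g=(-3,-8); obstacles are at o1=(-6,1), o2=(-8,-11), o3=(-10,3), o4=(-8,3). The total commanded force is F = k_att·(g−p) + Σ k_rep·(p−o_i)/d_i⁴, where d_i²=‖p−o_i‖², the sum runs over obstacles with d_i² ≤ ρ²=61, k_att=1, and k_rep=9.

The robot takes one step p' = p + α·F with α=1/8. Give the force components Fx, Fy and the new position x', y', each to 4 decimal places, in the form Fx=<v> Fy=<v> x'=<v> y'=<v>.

Fx=-1.9508 Fy=-12.9722 x'=-1.2439 y'=3.3785

F_att = 1·(g−p) = 1·(-2,-13) = (-2.0000,-13.0000)
o1: d²=41 ≤ ρ²=61; F_rep = 9·(5,4)/41² = (0.0268,0.0214)
o2: d²=305 > ρ²=61 → inactive
o3: d²=85 > ρ²=61 → inactive
o4: d²=53 ≤ ρ²=61; F_rep = 9·(7,2)/53² = (0.0224,0.0064)
F = F_att + ΣF_rep = (-1.9508,-12.9722)
p' = p + 1/8·F = (-1.2439,3.3785)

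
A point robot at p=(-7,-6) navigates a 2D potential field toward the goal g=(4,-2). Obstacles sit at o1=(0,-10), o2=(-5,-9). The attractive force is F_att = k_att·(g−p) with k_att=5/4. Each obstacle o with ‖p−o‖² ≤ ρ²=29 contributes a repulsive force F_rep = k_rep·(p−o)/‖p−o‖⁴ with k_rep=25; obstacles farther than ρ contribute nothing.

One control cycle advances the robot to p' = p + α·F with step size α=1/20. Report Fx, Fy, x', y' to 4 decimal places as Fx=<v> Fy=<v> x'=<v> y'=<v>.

F_att = 5/4·(g−p) = 5/4·(11,4) = (13.7500,5.0000)
o1: d²=65 > ρ²=29 → inactive
o2: d²=13 ≤ ρ²=29; F_rep = 25·(-2,3)/13² = (-0.2959,0.4438)
F = F_att + ΣF_rep = (13.4541,5.4438)
p' = p + 1/20·F = (-6.3273,-5.7278)

Fx=13.4541 Fy=5.4438 x'=-6.3273 y'=-5.7278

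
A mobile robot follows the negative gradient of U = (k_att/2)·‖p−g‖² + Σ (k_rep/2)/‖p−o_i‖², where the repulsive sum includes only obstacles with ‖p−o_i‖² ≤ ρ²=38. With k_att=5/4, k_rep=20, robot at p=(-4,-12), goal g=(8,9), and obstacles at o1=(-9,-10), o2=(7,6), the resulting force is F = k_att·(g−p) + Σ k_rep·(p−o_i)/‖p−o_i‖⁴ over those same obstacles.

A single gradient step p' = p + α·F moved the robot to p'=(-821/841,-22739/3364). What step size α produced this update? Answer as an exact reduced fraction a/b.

α = 1/5

F_att = 5/4·(g−p) = 5/4·(12,21) = (15.0000,26.2500)
o1: d²=29 ≤ ρ²=38; F_rep = 20·(5,-2)/29² = (0.1189,-0.0476)
o2: d²=445 > ρ²=38 → inactive
F = F_att + ΣF_rep = (15.1189,26.2024)
Δp = p'−p = (3.0238,5.2405); α = Δx/Fx = (2543/841) / (12715/841) = 1/5
check: Δy/Fy = (17629/3364) / (88145/3364) = 1/5 ✓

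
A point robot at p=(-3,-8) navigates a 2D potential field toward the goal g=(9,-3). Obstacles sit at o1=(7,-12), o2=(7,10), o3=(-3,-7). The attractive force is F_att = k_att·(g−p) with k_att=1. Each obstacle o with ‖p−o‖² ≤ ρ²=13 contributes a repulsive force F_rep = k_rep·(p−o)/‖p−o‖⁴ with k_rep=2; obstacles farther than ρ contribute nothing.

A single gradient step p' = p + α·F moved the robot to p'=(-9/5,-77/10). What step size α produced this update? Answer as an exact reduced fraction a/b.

α = 1/10

F_att = 1·(g−p) = 1·(12,5) = (12.0000,5.0000)
o1: d²=116 > ρ²=13 → inactive
o2: d²=424 > ρ²=13 → inactive
o3: d²=1 ≤ ρ²=13; F_rep = 2·(0,-1)/1² = (0.0000,-2.0000)
F = F_att + ΣF_rep = (12.0000,3.0000)
Δp = p'−p = (1.2000,0.3000); α = Δx/Fx = (6/5) / (12) = 1/10
check: Δy/Fy = (3/10) / (3) = 1/10 ✓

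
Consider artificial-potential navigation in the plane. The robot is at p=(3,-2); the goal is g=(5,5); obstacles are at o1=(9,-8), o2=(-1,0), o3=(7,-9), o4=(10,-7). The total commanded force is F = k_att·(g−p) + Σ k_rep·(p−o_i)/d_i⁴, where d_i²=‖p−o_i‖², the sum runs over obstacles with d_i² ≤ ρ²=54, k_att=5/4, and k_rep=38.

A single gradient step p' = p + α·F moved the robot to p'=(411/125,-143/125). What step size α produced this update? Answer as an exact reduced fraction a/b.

α = 1/10

F_att = 5/4·(g−p) = 5/4·(2,7) = (2.5000,8.7500)
o1: d²=72 > ρ²=54 → inactive
o2: d²=20 ≤ ρ²=54; F_rep = 38·(4,-2)/20² = (0.3800,-0.1900)
o3: d²=65 > ρ²=54 → inactive
o4: d²=74 > ρ²=54 → inactive
F = F_att + ΣF_rep = (2.8800,8.5600)
Δp = p'−p = (0.2880,0.8560); α = Δx/Fx = (36/125) / (72/25) = 1/10
check: Δy/Fy = (107/125) / (214/25) = 1/10 ✓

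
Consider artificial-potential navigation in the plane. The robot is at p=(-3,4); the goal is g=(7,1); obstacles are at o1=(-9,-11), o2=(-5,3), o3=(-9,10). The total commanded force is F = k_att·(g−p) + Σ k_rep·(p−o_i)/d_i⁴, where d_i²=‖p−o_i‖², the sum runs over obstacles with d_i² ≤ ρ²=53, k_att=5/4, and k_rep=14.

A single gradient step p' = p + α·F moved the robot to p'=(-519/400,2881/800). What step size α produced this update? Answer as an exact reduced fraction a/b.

α = 1/8

F_att = 5/4·(g−p) = 5/4·(10,-3) = (12.5000,-3.7500)
o1: d²=261 > ρ²=53 → inactive
o2: d²=5 ≤ ρ²=53; F_rep = 14·(2,1)/5² = (1.1200,0.5600)
o3: d²=72 > ρ²=53 → inactive
F = F_att + ΣF_rep = (13.6200,-3.1900)
Δp = p'−p = (1.7025,-0.3987); α = Δx/Fx = (681/400) / (681/50) = 1/8
check: Δy/Fy = (-319/800) / (-319/100) = 1/8 ✓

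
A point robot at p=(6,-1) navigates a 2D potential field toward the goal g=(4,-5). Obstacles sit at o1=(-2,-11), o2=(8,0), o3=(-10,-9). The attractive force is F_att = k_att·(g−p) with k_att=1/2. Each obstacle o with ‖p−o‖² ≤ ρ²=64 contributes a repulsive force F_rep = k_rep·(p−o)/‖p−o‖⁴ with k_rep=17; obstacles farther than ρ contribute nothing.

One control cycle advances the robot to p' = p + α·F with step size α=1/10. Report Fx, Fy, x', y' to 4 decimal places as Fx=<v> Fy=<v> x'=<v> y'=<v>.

F_att = 1/2·(g−p) = 1/2·(-2,-4) = (-1.0000,-2.0000)
o1: d²=164 > ρ²=64 → inactive
o2: d²=5 ≤ ρ²=64; F_rep = 17·(-2,-1)/5² = (-1.3600,-0.6800)
o3: d²=320 > ρ²=64 → inactive
F = F_att + ΣF_rep = (-2.3600,-2.6800)
p' = p + 1/10·F = (5.7640,-1.2680)

Fx=-2.3600 Fy=-2.6800 x'=5.7640 y'=-1.2680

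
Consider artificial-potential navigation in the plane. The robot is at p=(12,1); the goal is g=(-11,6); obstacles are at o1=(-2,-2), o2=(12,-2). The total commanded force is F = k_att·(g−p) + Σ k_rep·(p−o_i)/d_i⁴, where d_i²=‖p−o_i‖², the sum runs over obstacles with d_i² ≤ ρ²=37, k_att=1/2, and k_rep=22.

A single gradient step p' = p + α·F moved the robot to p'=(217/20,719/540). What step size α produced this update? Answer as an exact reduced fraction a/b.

α = 1/10

F_att = 1/2·(g−p) = 1/2·(-23,5) = (-11.5000,2.5000)
o1: d²=205 > ρ²=37 → inactive
o2: d²=9 ≤ ρ²=37; F_rep = 22·(0,3)/9² = (0.0000,0.8148)
F = F_att + ΣF_rep = (-11.5000,3.3148)
Δp = p'−p = (-1.1500,0.3315); α = Δx/Fx = (-23/20) / (-23/2) = 1/10
check: Δy/Fy = (179/540) / (179/54) = 1/10 ✓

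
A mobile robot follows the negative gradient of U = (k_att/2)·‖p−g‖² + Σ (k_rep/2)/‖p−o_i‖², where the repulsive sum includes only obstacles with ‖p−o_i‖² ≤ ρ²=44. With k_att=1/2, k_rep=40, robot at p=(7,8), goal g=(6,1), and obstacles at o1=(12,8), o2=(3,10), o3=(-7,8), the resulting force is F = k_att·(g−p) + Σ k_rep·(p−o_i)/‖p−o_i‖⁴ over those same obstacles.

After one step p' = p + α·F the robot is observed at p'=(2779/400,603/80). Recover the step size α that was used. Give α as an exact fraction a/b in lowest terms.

α = 1/8

F_att = 1/2·(g−p) = 1/2·(-1,-7) = (-0.5000,-3.5000)
o1: d²=25 ≤ ρ²=44; F_rep = 40·(-5,0)/25² = (-0.3200,0.0000)
o2: d²=20 ≤ ρ²=44; F_rep = 40·(4,-2)/20² = (0.4000,-0.2000)
o3: d²=196 > ρ²=44 → inactive
F = F_att + ΣF_rep = (-0.4200,-3.7000)
Δp = p'−p = (-0.0525,-0.4625); α = Δx/Fx = (-21/400) / (-21/50) = 1/8
check: Δy/Fy = (-37/80) / (-37/10) = 1/8 ✓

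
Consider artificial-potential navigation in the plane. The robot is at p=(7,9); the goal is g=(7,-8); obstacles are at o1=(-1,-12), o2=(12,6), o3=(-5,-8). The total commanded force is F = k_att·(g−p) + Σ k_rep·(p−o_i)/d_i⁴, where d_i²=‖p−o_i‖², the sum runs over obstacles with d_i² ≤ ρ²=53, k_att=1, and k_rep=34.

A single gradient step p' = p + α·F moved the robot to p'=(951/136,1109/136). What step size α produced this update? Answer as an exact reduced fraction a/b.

α = 1/20

F_att = 1·(g−p) = 1·(0,-17) = (0.0000,-17.0000)
o1: d²=505 > ρ²=53 → inactive
o2: d²=34 ≤ ρ²=53; F_rep = 34·(-5,3)/34² = (-0.1471,0.0882)
o3: d²=433 > ρ²=53 → inactive
F = F_att + ΣF_rep = (-0.1471,-16.9118)
Δp = p'−p = (-0.0074,-0.8456); α = Δx/Fx = (-1/136) / (-5/34) = 1/20
check: Δy/Fy = (-115/136) / (-575/34) = 1/20 ✓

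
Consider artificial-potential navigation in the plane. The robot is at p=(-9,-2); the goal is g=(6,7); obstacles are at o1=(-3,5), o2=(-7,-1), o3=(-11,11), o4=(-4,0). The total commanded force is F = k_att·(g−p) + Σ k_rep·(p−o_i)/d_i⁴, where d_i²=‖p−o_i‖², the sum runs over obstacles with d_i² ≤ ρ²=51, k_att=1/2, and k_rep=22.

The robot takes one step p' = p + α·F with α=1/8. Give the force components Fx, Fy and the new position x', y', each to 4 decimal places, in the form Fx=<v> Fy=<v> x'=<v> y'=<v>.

Fx=5.6092 Fy=3.5677 x'=-8.2988 y'=-1.5540

F_att = 1/2·(g−p) = 1/2·(15,9) = (7.5000,4.5000)
o1: d²=85 > ρ²=51 → inactive
o2: d²=5 ≤ ρ²=51; F_rep = 22·(-2,-1)/5² = (-1.7600,-0.8800)
o3: d²=173 > ρ²=51 → inactive
o4: d²=29 ≤ ρ²=51; F_rep = 22·(-5,-2)/29² = (-0.1308,-0.0523)
F = F_att + ΣF_rep = (5.6092,3.5677)
p' = p + 1/8·F = (-8.2988,-1.5540)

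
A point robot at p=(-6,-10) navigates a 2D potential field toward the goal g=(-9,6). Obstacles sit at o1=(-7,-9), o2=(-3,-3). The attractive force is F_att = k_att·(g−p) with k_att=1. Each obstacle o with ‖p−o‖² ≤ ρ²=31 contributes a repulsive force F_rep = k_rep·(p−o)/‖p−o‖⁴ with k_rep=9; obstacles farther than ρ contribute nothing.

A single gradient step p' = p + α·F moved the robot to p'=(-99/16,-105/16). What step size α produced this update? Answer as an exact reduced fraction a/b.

α = 1/4

F_att = 1·(g−p) = 1·(-3,16) = (-3.0000,16.0000)
o1: d²=2 ≤ ρ²=31; F_rep = 9·(1,-1)/2² = (2.2500,-2.2500)
o2: d²=58 > ρ²=31 → inactive
F = F_att + ΣF_rep = (-0.7500,13.7500)
Δp = p'−p = (-0.1875,3.4375); α = Δx/Fx = (-3/16) / (-3/4) = 1/4
check: Δy/Fy = (55/16) / (55/4) = 1/4 ✓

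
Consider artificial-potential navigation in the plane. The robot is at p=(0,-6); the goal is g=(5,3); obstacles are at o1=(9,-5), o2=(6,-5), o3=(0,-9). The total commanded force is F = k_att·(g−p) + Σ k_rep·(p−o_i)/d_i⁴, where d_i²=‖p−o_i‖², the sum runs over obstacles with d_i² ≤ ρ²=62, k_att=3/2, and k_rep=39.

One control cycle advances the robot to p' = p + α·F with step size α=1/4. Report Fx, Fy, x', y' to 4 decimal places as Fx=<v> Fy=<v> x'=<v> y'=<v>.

F_att = 3/2·(g−p) = 3/2·(5,9) = (7.5000,13.5000)
o1: d²=82 > ρ²=62 → inactive
o2: d²=37 ≤ ρ²=62; F_rep = 39·(-6,-1)/37² = (-0.1709,-0.0285)
o3: d²=9 ≤ ρ²=62; F_rep = 39·(0,3)/9² = (0.0000,1.4444)
F = F_att + ΣF_rep = (7.3291,14.9160)
p' = p + 1/4·F = (1.8323,-2.2710)

Fx=7.3291 Fy=14.9160 x'=1.8323 y'=-2.2710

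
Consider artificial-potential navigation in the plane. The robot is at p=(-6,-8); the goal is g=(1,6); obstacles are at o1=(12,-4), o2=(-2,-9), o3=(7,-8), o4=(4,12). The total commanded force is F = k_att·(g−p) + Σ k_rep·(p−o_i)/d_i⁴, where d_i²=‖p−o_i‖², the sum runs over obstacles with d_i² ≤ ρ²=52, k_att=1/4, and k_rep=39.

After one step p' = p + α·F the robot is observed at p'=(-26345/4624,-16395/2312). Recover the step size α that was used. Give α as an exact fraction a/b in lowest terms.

α = 1/4

F_att = 1/4·(g−p) = 1/4·(7,14) = (1.7500,3.5000)
o1: d²=340 > ρ²=52 → inactive
o2: d²=17 ≤ ρ²=52; F_rep = 39·(-4,1)/17² = (-0.5398,0.1349)
o3: d²=169 > ρ²=52 → inactive
o4: d²=500 > ρ²=52 → inactive
F = F_att + ΣF_rep = (1.2102,3.6349)
Δp = p'−p = (0.3026,0.9087); α = Δx/Fx = (1399/4624) / (1399/1156) = 1/4
check: Δy/Fy = (2101/2312) / (2101/578) = 1/4 ✓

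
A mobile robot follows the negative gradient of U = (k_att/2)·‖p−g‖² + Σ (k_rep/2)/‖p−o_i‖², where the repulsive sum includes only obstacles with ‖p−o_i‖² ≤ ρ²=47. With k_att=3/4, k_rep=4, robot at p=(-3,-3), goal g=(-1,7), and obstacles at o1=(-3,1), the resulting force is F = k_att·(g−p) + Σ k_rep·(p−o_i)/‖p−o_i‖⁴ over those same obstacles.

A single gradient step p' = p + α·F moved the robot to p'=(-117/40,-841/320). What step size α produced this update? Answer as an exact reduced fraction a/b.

α = 1/20

F_att = 3/4·(g−p) = 3/4·(2,10) = (1.5000,7.5000)
o1: d²=16 ≤ ρ²=47; F_rep = 4·(0,-4)/16² = (0.0000,-0.0625)
F = F_att + ΣF_rep = (1.5000,7.4375)
Δp = p'−p = (0.0750,0.3719); α = Δx/Fx = (3/40) / (3/2) = 1/20
check: Δy/Fy = (119/320) / (119/16) = 1/20 ✓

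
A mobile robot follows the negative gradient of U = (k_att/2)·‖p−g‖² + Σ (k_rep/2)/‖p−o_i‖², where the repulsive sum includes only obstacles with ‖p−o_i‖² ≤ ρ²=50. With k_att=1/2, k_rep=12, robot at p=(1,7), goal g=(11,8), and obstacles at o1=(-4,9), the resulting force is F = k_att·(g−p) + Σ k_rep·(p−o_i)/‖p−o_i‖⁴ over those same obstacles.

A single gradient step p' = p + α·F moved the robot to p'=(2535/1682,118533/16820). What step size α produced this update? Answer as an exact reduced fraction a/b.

α = 1/10

F_att = 1/2·(g−p) = 1/2·(10,1) = (5.0000,0.5000)
o1: d²=29 ≤ ρ²=50; F_rep = 12·(5,-2)/29² = (0.0713,-0.0285)
F = F_att + ΣF_rep = (5.0713,0.4715)
Δp = p'−p = (0.5071,0.0471); α = Δx/Fx = (853/1682) / (4265/841) = 1/10
check: Δy/Fy = (793/16820) / (793/1682) = 1/10 ✓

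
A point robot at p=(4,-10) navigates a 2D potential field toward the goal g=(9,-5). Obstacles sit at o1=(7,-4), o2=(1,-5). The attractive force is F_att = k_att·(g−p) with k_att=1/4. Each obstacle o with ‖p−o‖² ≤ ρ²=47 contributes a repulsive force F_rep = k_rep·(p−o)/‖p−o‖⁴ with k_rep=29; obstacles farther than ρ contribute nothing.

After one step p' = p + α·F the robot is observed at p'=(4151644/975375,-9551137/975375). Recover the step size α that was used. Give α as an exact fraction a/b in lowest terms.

F_att = 1/4·(g−p) = 1/4·(5,5) = (1.2500,1.2500)
o1: d²=45 ≤ ρ²=47; F_rep = 29·(-3,-6)/45² = (-0.0430,-0.0859)
o2: d²=34 ≤ ρ²=47; F_rep = 29·(3,-5)/34² = (0.0753,-0.1254)
F = F_att + ΣF_rep = (1.2823,1.0386)
Δp = p'−p = (0.2565,0.2077); α = Δx/Fx = (250144/975375) / (250144/195075) = 1/5
check: Δy/Fy = (202613/975375) / (202613/195075) = 1/5 ✓

α = 1/5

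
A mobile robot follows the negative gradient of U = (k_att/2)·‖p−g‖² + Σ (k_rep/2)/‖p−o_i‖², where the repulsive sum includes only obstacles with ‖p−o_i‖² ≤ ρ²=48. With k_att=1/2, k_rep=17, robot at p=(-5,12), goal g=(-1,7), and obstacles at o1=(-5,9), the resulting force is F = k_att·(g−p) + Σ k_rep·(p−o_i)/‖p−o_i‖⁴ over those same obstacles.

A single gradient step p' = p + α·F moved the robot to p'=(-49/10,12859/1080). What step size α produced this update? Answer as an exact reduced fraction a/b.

α = 1/20

F_att = 1/2·(g−p) = 1/2·(4,-5) = (2.0000,-2.5000)
o1: d²=9 ≤ ρ²=48; F_rep = 17·(0,3)/9² = (0.0000,0.6296)
F = F_att + ΣF_rep = (2.0000,-1.8704)
Δp = p'−p = (0.1000,-0.0935); α = Δx/Fx = (1/10) / (2) = 1/20
check: Δy/Fy = (-101/1080) / (-101/54) = 1/20 ✓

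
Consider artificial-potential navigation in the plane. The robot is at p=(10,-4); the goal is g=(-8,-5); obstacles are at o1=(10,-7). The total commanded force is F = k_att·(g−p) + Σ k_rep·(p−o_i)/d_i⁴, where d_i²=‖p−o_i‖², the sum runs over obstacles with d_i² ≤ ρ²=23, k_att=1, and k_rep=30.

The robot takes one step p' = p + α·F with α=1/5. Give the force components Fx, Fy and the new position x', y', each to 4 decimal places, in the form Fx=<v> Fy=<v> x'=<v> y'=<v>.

F_att = 1·(g−p) = 1·(-18,-1) = (-18.0000,-1.0000)
o1: d²=9 ≤ ρ²=23; F_rep = 30·(0,3)/9² = (0.0000,1.1111)
F = F_att + ΣF_rep = (-18.0000,0.1111)
p' = p + 1/5·F = (6.4000,-3.9778)

Fx=-18.0000 Fy=0.1111 x'=6.4000 y'=-3.9778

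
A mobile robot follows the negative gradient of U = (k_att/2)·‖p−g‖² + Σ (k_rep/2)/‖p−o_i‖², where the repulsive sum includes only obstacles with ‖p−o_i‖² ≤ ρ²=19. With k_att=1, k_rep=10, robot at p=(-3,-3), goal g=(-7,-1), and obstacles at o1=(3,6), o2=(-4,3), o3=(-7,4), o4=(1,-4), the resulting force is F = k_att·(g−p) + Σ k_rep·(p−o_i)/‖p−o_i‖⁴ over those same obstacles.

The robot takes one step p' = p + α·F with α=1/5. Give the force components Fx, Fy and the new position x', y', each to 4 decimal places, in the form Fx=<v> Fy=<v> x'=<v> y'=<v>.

Fx=-4.1384 Fy=2.0346 x'=-3.8277 y'=-2.5931

F_att = 1·(g−p) = 1·(-4,2) = (-4.0000,2.0000)
o1: d²=117 > ρ²=19 → inactive
o2: d²=37 > ρ²=19 → inactive
o3: d²=65 > ρ²=19 → inactive
o4: d²=17 ≤ ρ²=19; F_rep = 10·(-4,1)/17² = (-0.1384,0.0346)
F = F_att + ΣF_rep = (-4.1384,2.0346)
p' = p + 1/5·F = (-3.8277,-2.5931)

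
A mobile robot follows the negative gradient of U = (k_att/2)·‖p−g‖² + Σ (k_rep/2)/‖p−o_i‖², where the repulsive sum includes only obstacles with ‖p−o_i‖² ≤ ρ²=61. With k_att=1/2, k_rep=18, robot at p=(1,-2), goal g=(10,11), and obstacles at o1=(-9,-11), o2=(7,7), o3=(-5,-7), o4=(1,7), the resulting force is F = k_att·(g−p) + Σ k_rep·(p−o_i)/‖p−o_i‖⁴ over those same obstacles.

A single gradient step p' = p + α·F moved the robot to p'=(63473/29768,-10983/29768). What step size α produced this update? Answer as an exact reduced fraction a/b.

α = 1/4

F_att = 1/2·(g−p) = 1/2·(9,13) = (4.5000,6.5000)
o1: d²=181 > ρ²=61 → inactive
o2: d²=117 > ρ²=61 → inactive
o3: d²=61 ≤ ρ²=61; F_rep = 18·(6,5)/61² = (0.0290,0.0242)
o4: d²=81 > ρ²=61 → inactive
F = F_att + ΣF_rep = (4.5290,6.5242)
Δp = p'−p = (1.1323,1.6310); α = Δx/Fx = (33705/29768) / (33705/7442) = 1/4
check: Δy/Fy = (48553/29768) / (48553/7442) = 1/4 ✓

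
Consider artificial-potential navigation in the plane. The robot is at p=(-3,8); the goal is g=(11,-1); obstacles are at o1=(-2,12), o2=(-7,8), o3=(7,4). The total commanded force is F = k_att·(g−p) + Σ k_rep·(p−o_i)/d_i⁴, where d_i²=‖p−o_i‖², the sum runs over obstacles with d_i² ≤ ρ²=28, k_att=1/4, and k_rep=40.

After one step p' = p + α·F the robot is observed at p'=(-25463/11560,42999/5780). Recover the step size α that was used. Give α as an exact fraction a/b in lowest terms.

F_att = 1/4·(g−p) = 1/4·(14,-9) = (3.5000,-2.2500)
o1: d²=17 ≤ ρ²=28; F_rep = 40·(-1,-4)/17² = (-0.1384,-0.5536)
o2: d²=16 ≤ ρ²=28; F_rep = 40·(4,0)/16² = (0.6250,0.0000)
o3: d²=116 > ρ²=28 → inactive
F = F_att + ΣF_rep = (3.9866,-2.8036)
Δp = p'−p = (0.7973,-0.5607); α = Δx/Fx = (9217/11560) / (9217/2312) = 1/5
check: Δy/Fy = (-3241/5780) / (-3241/1156) = 1/5 ✓

α = 1/5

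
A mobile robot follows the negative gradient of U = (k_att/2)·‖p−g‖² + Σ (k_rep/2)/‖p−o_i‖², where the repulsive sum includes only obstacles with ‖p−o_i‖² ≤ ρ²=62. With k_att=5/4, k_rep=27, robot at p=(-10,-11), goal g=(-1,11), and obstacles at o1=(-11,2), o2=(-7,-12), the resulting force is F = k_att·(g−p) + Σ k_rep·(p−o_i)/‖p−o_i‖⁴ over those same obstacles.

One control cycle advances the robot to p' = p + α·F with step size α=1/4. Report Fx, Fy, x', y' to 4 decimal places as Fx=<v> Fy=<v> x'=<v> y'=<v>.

Fx=10.4400 Fy=27.7700 x'=-7.3900 y'=-4.0575

F_att = 5/4·(g−p) = 5/4·(9,22) = (11.2500,27.5000)
o1: d²=170 > ρ²=62 → inactive
o2: d²=10 ≤ ρ²=62; F_rep = 27·(-3,1)/10² = (-0.8100,0.2700)
F = F_att + ΣF_rep = (10.4400,27.7700)
p' = p + 1/4·F = (-7.3900,-4.0575)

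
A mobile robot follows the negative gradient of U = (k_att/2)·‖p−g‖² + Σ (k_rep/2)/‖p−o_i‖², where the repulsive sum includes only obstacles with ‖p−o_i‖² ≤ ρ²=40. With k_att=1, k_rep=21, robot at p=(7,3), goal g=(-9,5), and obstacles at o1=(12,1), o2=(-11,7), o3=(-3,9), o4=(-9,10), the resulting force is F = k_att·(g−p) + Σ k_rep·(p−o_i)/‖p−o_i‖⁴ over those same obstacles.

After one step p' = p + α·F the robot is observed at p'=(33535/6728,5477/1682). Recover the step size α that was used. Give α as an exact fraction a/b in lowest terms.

F_att = 1·(g−p) = 1·(-16,2) = (-16.0000,2.0000)
o1: d²=29 ≤ ρ²=40; F_rep = 21·(-5,2)/29² = (-0.1249,0.0499)
o2: d²=340 > ρ²=40 → inactive
o3: d²=136 > ρ²=40 → inactive
o4: d²=305 > ρ²=40 → inactive
F = F_att + ΣF_rep = (-16.1249,2.0499)
Δp = p'−p = (-2.0156,0.2562); α = Δx/Fx = (-13561/6728) / (-13561/841) = 1/8
check: Δy/Fy = (431/1682) / (1724/841) = 1/8 ✓

α = 1/8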